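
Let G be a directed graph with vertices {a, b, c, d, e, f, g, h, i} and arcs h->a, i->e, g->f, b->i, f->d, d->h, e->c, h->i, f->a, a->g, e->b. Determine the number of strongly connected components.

3

{a, d, f, g, h} are all mutually reachable — one SCC of size 5.
{b, e, i} are all mutually reachable — one SCC of size 3.
{c} is an SCC by itself.
That gives 3 strongly connected components.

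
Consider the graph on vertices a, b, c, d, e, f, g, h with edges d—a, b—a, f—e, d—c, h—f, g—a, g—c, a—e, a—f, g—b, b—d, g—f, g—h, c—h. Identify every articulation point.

none

Removing d, for instance, still leaves 1 component. No single vertex removal increases the component count — the graph has no articulation points.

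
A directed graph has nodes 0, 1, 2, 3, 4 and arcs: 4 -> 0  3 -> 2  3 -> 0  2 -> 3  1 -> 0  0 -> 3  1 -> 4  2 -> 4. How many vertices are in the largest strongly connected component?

{0, 2, 3, 4} are all mutually reachable — one SCC of size 4.
{1} is an SCC by itself.
The largest has 4 vertices.

4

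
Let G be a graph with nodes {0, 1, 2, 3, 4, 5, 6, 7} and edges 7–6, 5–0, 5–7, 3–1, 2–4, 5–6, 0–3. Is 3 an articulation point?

Yes

Deleting 3 raises the number of components from 2 to 3, so 3 is a cut vertex.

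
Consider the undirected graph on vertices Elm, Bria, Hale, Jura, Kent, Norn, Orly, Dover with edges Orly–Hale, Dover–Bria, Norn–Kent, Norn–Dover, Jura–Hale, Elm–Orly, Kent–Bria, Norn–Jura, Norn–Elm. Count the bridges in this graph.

0

The edges on the cycle Norn-Dover-Bria-Kent-Norn are not bridges since each lies on that cycle.
Every edge lies on some cycle, so there are no bridges.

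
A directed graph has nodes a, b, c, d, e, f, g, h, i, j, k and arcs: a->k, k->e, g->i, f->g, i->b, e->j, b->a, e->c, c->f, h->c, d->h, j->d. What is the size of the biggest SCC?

{a, b, c, d, e, f, g, h, i, j, k} are all mutually reachable — one SCC of size 11.
The largest has 11 vertices.

11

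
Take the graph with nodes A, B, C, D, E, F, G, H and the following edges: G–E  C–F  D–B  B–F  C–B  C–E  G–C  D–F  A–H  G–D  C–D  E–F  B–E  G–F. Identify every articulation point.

Removing B, for instance, still leaves 2 components. No single vertex removal increases the component count — the graph has no articulation points.

none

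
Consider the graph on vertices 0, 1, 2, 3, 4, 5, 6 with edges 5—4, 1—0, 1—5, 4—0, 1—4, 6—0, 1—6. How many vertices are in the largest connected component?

5

3 is isolated — a component by itself.
2 is isolated — a component by itself.
Starting from 0 we can reach 0, 1, 4, 5, 6. That is one component of size 5.
The largest has 5 vertices.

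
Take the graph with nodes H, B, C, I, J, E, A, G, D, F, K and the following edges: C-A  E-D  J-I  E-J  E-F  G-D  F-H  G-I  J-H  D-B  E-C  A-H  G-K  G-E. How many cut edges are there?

The edges on the cycle E-C-A-H-F-E are not bridges since each lies on that cycle.
But removing K-G disconnects K from G; removing B-D disconnects B from D — these are bridges.
That makes 2 bridges.

2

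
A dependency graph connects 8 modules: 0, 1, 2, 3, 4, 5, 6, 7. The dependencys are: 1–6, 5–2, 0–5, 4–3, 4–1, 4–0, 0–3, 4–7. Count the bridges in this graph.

5

The edges on the cycle 4-0-3-4 are not bridges since each lies on that cycle.
But removing 0–5 disconnects 0 from 5; removing 4–7 disconnects 4 from 7; removing 4–1 disconnects 4 from 1; removing 1–6 disconnects 1 from 6 — these are bridges.
In total 5 edges are bridges.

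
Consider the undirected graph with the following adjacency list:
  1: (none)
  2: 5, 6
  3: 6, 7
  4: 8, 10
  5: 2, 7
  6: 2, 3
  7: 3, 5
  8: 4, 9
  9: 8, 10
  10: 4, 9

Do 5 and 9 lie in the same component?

No

The component containing 5 is {2, 3, 5, 6, 7}, and 9 is not in it.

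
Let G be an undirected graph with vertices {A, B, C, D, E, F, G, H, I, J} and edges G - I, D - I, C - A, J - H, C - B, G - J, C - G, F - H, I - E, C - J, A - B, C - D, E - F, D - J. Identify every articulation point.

C

Removing C increases the component count from 1 to 2, so C is a cut vertex.
By contrast removing B leaves 1 component; it is not a cut vertex. No other vertex is a cut vertex either.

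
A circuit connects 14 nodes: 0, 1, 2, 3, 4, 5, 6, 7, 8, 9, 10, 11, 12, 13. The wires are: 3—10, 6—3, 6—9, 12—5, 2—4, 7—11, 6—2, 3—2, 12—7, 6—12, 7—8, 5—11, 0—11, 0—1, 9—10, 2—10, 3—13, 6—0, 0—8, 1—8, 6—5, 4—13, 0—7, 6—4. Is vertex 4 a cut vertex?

No

Deleting 4 leaves 1 component (was 1) (its neighbors 2, 6, 13 remain connected to each other), so 4 is not a cut vertex.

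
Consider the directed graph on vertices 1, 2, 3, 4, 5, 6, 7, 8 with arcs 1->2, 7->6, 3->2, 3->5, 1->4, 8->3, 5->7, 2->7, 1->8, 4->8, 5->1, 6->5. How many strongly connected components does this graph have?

{1, 2, 3, 4, 5, 6, 7, 8} are all mutually reachable — one SCC of size 8.
That gives 1 strongly connected component.

1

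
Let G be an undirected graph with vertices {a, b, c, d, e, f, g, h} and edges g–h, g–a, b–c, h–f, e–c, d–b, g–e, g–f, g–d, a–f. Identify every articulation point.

g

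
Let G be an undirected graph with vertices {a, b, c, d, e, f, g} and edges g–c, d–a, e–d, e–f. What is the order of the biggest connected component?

4

b is isolated — a component by itself.
Starting from c we can reach c, g. That is one component of size 2.
Starting from a we can reach a, d, e, f. That is one component of size 4.
The largest has 4 vertices.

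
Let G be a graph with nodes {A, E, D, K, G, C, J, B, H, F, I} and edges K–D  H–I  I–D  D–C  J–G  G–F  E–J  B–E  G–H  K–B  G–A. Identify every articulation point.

D, G

Removing D increases the component count from 1 to 2, so D is a cut vertex.
Removing G increases the component count from 1 to 3, so G is a cut vertex.
By contrast removing K leaves 1 component; it is not a cut vertex. No other vertex is a cut vertex either.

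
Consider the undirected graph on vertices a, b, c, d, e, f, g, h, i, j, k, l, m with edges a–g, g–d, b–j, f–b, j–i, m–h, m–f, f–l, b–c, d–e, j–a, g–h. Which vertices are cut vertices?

b, d, f, g, j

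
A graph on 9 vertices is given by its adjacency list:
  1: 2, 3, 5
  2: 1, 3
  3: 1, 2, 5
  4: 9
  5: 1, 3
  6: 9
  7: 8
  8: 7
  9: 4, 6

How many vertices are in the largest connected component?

Starting from 7 we can reach 7, 8. That is one component of size 2.
Starting from 4 we can reach 4, 6, 9. That is one component of size 3.
Starting from 1 we can reach 1, 2, 3, 5. That is one component of size 4.
The largest has 4 vertices.

4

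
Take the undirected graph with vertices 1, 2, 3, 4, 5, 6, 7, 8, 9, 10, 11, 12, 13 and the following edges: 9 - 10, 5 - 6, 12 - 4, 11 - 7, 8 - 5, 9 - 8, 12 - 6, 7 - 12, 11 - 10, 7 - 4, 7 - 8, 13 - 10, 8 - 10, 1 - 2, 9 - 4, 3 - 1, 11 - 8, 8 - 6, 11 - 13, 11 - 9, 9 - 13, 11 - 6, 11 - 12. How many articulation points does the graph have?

1

Removing 1 increases the component count from 2 to 3, so 1 is a cut vertex.
By contrast removing 2 leaves 2 components; it is not a cut vertex. No other vertex is a cut vertex either.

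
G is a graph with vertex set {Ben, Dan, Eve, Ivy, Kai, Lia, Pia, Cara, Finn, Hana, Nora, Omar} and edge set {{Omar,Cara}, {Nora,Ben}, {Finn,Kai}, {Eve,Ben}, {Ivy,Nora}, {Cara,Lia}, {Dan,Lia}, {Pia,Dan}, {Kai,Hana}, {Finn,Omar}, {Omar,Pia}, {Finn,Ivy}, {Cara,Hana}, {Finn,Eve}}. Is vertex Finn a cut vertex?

Yes

Deleting Finn raises the number of components from 1 to 2, so Finn is a cut vertex.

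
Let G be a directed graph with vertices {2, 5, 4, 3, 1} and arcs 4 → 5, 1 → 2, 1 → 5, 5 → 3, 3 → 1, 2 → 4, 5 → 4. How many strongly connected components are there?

1

{1, 2, 3, 4, 5} are all mutually reachable — one SCC of size 5.
That gives 1 strongly connected component.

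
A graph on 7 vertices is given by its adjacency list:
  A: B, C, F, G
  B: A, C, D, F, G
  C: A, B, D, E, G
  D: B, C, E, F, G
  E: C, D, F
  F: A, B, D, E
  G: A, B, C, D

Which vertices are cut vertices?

Removing E, for instance, still leaves 1 component. No single vertex removal increases the component count — the graph has no articulation points.

none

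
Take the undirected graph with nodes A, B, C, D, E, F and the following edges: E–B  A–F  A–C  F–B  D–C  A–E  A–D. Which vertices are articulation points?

Removing A increases the component count from 1 to 2, so A is a cut vertex.
By contrast removing E leaves 1 component; it is not a cut vertex. No other vertex is a cut vertex either.

A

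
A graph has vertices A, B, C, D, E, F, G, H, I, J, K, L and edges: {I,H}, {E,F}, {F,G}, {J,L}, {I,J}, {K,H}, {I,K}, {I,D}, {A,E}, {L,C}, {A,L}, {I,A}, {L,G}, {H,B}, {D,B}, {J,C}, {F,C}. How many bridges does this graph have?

0

The edges on the cycle I-D-B-H-I are not bridges since each lies on that cycle.
Every edge lies on some cycle, so there are no bridges.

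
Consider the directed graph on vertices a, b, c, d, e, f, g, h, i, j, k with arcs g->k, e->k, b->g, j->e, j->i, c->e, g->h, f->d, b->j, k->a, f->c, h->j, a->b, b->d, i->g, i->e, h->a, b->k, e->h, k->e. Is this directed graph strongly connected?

There is no directed path from j to f, so the graph is not strongly connected.

No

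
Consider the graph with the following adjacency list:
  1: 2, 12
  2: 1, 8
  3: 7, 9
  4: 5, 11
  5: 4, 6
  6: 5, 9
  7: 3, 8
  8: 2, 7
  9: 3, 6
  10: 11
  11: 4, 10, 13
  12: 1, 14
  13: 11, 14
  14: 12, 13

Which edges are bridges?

The edges on the cycle 11-4-5-6-9-3-7-8-2-1-12-14-13-11 are not bridges since each lies on that cycle.
But removing 11-10 disconnects 11 from 10 — this is a bridge.

10-11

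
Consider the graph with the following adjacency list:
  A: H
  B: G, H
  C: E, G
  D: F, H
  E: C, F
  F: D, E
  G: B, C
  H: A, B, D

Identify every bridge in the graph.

The edges on the cycle C-G-B-H-D-F-E-C are not bridges since each lies on that cycle.
But removing H-A disconnects H from A — this is a bridge.

A-H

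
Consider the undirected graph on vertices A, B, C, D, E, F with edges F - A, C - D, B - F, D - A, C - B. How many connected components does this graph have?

E is isolated — a component by itself.
Starting from A we can reach A, B, C, D, F. That is one component of size 5.
Total: 2 components.

2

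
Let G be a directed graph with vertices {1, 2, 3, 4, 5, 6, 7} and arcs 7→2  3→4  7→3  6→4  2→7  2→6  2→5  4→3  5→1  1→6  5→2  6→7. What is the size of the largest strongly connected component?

5

{1, 2, 5, 6, 7} are all mutually reachable — one SCC of size 5.
{3, 4} are all mutually reachable — one SCC of size 2.
The largest has 5 vertices.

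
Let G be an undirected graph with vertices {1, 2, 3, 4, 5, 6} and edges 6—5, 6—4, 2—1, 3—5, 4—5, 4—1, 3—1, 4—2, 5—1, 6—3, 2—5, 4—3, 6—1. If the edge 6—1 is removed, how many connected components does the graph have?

6 and 1 are still connected via 6-4-1, so the component count stays at 1.

1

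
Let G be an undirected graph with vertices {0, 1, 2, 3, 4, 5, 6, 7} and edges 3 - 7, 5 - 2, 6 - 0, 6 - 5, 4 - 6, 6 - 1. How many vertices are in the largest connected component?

Starting from 3 we can reach 3, 7. That is one component of size 2.
Starting from 0 we can reach 0, 1, 2, 4, 5, 6. That is one component of size 6.
The largest has 6 vertices.

6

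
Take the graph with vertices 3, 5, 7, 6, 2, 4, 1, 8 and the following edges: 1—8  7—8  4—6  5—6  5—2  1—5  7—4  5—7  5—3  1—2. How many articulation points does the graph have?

1

Removing 5 increases the component count from 1 to 2, so 5 is a cut vertex.
By contrast removing 8 leaves 1 component; it is not a cut vertex. No other vertex is a cut vertex either.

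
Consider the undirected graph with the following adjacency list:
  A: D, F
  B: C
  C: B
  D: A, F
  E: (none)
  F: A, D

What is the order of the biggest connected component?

E is isolated — a component by itself.
Starting from B we can reach B, C. That is one component of size 2.
Starting from A we can reach A, D, F. That is one component of size 3.
The largest has 3 vertices.

3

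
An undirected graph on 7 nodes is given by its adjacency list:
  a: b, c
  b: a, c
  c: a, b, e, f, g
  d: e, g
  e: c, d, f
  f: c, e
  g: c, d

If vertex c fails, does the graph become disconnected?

Yes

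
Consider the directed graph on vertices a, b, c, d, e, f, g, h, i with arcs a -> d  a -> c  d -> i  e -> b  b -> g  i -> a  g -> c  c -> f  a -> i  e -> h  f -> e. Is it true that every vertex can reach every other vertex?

No

There is no directed path from b to i, so the graph is not strongly connected.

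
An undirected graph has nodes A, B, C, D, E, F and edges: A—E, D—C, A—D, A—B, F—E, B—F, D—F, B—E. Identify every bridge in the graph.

The edges on the cycle A-B-F-D-A are not bridges since each lies on that cycle.
But removing D—C disconnects D from C — this is a bridge.

C-D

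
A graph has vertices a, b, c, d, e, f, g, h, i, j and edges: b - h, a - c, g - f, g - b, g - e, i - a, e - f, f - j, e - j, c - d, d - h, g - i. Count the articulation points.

Removing g increases the component count from 1 to 2, so g is a cut vertex.
By contrast removing j leaves 1 component; it is not a cut vertex. No other vertex is a cut vertex either.

1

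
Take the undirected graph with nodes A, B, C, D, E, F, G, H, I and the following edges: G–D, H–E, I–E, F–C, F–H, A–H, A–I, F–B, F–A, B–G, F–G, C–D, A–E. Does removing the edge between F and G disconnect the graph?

After removing F–G, the path F-B-G still connects them, so the edge is not a bridge.

No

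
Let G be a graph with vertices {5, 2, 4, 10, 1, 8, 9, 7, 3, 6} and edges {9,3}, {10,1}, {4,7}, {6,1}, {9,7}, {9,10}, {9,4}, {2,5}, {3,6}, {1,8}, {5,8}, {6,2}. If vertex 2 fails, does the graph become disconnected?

No

Deleting 2 leaves 1 component (was 1) (its neighbors 5, 6 remain connected to each other), so 2 is not a cut vertex.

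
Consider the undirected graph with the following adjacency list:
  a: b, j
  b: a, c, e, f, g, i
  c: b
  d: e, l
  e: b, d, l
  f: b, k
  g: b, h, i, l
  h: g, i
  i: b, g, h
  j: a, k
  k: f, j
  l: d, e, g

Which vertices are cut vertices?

Removing b increases the component count from 1 to 3, so b is a cut vertex.
By contrast removing k leaves 1 component; it is not a cut vertex. No other vertex is a cut vertex either.

b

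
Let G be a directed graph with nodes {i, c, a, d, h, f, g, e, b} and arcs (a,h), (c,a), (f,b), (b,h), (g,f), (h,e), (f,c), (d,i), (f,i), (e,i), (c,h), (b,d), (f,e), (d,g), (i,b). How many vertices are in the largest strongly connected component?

{a, b, c, d, e, f, g, h, i} are all mutually reachable — one SCC of size 9.
The largest has 9 vertices.

9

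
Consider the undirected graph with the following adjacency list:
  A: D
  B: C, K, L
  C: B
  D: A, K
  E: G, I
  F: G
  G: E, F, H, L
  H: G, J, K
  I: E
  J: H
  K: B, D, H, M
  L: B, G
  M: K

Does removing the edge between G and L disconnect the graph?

After removing G-L, the path G-H-K-B-L still connects them, so the edge is not a bridge.

No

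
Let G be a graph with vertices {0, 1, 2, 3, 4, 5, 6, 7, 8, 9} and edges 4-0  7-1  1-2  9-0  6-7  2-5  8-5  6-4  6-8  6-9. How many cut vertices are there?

Removing 6 increases the component count from 2 to 3, so 6 is a cut vertex.
By contrast removing 9 leaves 2 components; it is not a cut vertex. No other vertex is a cut vertex either.

1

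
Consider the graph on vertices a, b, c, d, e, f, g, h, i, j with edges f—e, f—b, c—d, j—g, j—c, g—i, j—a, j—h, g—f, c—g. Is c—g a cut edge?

After removing c—g, the path c-j-g still connects them, so the edge is not a bridge.

No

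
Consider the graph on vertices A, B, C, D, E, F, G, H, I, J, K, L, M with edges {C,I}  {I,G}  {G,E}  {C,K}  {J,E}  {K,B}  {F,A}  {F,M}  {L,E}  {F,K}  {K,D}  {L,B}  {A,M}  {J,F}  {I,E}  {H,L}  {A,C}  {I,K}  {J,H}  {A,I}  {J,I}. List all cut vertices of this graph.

Removing K increases the component count from 1 to 2, so K is a cut vertex.
By contrast removing E leaves 1 component; it is not a cut vertex. No other vertex is a cut vertex either.

K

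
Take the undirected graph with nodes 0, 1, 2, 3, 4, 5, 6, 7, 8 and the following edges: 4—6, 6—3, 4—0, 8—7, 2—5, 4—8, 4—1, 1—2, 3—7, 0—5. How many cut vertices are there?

Removing 4 increases the component count from 1 to 2, so 4 is a cut vertex.
By contrast removing 2 leaves 1 component; it is not a cut vertex. No other vertex is a cut vertex either.

1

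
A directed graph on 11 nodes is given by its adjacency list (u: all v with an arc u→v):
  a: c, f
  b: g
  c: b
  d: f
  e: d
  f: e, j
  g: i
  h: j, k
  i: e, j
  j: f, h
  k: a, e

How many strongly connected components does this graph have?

1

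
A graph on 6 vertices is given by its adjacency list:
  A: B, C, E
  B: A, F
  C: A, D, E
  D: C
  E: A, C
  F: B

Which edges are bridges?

The edges on the cycle A-C-E-A are not bridges since each lies on that cycle.
But removing B-F disconnects B from F; removing C-D disconnects C from D; removing A-B disconnects A from B — these are bridges.

A-B, B-F, C-D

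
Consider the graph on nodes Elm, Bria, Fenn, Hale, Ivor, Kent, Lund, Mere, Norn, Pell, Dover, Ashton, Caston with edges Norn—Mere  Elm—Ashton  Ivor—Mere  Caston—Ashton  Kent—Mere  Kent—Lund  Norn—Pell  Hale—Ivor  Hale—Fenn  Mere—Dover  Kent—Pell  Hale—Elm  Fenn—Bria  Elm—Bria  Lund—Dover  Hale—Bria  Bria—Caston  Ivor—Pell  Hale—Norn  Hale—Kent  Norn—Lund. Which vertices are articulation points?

Removing Hale increases the component count from 1 to 2, so Hale is a cut vertex.
By contrast removing Ivor leaves 1 component; it is not a cut vertex. No other vertex is a cut vertex either.

Hale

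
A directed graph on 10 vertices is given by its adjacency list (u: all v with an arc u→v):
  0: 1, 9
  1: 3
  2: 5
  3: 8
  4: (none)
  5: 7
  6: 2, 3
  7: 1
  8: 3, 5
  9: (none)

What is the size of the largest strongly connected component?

5

{1, 3, 5, 7, 8} are all mutually reachable — one SCC of size 5.
{4} is an SCC by itself.
{6} is an SCC by itself.
{0} is an SCC by itself.
{9} is an SCC by itself.
(and 1 more singleton SCC)
The largest has 5 vertices.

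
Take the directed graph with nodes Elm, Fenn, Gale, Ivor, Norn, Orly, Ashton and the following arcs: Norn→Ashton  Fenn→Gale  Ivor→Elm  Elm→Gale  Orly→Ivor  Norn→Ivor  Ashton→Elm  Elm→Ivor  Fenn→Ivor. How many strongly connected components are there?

6

{Elm, Ivor} are all mutually reachable — one SCC of size 2.
{Orly} is an SCC by itself.
{Norn} is an SCC by itself.
{Gale} is an SCC by itself.
{Fenn} is an SCC by itself.
(and 1 more singleton SCC)
That gives 6 strongly connected components.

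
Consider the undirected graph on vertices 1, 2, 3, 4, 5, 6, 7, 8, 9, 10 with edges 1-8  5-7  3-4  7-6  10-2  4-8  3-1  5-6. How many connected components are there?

4

9 is isolated — a component by itself.
Starting from 2 we can reach 2, 10. That is one component of size 2.
Starting from 5 we can reach 5, 6, 7. That is one component of size 3.
Starting from 1 we can reach 1, 3, 4, 8. That is one component of size 4.
Total: 4 components.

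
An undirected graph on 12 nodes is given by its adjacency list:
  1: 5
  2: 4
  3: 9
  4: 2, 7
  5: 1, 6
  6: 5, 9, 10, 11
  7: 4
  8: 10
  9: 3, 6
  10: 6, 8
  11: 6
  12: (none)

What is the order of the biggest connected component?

8

12 is isolated — a component by itself.
Starting from 2 we can reach 2, 4, 7. That is one component of size 3.
Starting from 1 we can reach 1, 3, 5, 6, 8, 9, 10, 11. That is one component of size 8.
The largest has 8 vertices.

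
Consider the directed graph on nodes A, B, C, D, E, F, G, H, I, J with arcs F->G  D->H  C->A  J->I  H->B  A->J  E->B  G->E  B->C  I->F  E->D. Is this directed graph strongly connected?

From D we can reach every vertex (A, B, C, D, E, F, G, H, I, J), and every vertex can reach D (A, B, C, D, E, F, G, H, I, J). So the whole graph is one strongly connected component.

Yes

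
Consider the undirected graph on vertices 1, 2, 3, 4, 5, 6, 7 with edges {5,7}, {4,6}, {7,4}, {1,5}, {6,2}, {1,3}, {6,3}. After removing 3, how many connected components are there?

With 3 gone, the remaining components are: {1, 2, 4, 5, 6, 7}.
That is 1 component.

1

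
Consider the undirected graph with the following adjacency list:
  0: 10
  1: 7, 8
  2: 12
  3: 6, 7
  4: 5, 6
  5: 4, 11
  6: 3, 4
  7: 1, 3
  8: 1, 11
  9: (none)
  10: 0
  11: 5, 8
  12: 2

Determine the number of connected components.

4

9 is isolated — a component by itself.
Starting from 2 we can reach 2, 12. That is one component of size 2.
Starting from 0 we can reach 0, 10. That is one component of size 2.
Starting from 1 we can reach 1, 3, 4, 5, 6, 7, 8, 11. That is one component of size 8.
Total: 4 components.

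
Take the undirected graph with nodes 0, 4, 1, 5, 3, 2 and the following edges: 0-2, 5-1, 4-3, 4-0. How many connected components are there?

2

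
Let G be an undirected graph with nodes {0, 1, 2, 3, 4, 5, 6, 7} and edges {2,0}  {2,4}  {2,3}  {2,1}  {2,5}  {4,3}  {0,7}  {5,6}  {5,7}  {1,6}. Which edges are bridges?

The edges on the cycle 2-4-3-2 are not bridges since each lies on that cycle.
Every edge lies on some cycle, so there are no bridges.

none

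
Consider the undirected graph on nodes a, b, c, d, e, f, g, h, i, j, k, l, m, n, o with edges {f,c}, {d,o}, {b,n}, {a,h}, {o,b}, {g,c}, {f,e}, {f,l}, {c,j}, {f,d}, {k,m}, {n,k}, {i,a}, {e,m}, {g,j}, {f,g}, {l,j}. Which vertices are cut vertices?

a, f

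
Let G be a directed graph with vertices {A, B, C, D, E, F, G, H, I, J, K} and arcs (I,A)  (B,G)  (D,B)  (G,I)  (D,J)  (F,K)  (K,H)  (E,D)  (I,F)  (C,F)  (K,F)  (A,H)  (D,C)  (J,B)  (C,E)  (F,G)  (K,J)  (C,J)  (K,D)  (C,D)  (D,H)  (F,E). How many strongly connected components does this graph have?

3

{B, C, D, E, F, G, I, J, K} are all mutually reachable — one SCC of size 9.
{H} is an SCC by itself.
{A} is an SCC by itself.
That gives 3 strongly connected components.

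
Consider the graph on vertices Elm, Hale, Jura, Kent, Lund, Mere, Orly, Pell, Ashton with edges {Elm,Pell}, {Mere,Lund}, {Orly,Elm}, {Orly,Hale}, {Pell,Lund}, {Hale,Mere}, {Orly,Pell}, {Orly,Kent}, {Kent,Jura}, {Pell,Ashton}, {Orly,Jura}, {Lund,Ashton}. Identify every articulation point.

Orly

Removing Orly increases the component count from 1 to 2, so Orly is a cut vertex.
By contrast removing Jura leaves 1 component; it is not a cut vertex. No other vertex is a cut vertex either.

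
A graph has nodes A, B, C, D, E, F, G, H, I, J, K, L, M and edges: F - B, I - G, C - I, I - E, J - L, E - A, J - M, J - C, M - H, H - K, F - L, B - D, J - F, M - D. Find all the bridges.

A-E, C-I, C-J, E-I, G-I, H-K, H-M

The edges on the cycle J-F-B-D-M-J are not bridges since each lies on that cycle.
But removing I - G disconnects I from G; removing E - A disconnects E from A; removing H - M disconnects H from M; removing H - K disconnects H from K — these are bridges.
In total 7 edges are bridges.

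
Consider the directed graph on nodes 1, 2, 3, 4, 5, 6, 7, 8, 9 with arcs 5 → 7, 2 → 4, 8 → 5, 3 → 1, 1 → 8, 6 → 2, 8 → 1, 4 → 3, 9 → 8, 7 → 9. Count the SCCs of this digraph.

{1, 5, 7, 8, 9} are all mutually reachable — one SCC of size 5.
{3} is an SCC by itself.
{6} is an SCC by itself.
{2} is an SCC by itself.
{4} is an SCC by itself.
That gives 5 strongly connected components.

5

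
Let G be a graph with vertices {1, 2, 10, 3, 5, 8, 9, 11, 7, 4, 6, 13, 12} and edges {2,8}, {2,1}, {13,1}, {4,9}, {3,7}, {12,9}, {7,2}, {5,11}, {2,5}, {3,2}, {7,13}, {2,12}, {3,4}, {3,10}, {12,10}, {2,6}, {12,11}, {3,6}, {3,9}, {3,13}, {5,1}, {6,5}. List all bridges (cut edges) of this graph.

The edges on the cycle 3-7-13-1-5-6-2-3 are not bridges since each lies on that cycle.
But removing 2–8 disconnects 2 from 8 — this is a bridge.

2-8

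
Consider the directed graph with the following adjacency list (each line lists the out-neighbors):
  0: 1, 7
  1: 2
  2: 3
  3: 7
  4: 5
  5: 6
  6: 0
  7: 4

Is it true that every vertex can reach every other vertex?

Yes

From 4 we can reach every vertex (0, 1, 2, 3, 4, 5, 6, 7), and every vertex can reach 4 (0, 1, 2, 3, 4, 5, 6, 7). So the whole graph is one strongly connected component.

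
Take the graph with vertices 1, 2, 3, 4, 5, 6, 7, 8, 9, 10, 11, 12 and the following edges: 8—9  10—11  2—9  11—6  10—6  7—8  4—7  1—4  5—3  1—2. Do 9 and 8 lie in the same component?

From 9 we can reach 1, 2, 4, 7, 8, 9, which includes 8.

Yes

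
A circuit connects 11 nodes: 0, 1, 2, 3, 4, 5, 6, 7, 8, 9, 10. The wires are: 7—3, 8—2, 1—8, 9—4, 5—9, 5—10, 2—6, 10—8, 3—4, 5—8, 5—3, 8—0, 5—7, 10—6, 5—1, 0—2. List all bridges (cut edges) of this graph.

none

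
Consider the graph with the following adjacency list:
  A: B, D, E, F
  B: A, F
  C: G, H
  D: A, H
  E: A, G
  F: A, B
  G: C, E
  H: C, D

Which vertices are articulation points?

A

Removing A increases the component count from 1 to 2, so A is a cut vertex.
By contrast removing G leaves 1 component; it is not a cut vertex. No other vertex is a cut vertex either.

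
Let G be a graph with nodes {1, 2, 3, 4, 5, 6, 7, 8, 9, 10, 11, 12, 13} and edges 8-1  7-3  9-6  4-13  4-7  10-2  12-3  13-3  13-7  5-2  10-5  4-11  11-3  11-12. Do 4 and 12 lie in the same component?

From 4 we can reach 3, 4, 7, 11, 12, 13, which includes 12.

Yes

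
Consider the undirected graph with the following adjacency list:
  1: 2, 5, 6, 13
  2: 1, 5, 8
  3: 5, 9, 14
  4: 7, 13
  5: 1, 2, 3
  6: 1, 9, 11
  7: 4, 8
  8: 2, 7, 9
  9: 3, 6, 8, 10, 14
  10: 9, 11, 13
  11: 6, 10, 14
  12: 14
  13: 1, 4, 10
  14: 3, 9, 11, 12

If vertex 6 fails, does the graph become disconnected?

No

Deleting 6 leaves 1 component (was 1) (its neighbors 1, 9, 11 remain connected to each other), so 6 is not a cut vertex.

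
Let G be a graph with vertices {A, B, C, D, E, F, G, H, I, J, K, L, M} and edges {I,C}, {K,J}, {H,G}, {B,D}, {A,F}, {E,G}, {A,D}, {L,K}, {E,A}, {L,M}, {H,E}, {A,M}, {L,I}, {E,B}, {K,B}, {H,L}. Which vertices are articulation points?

A, I, K, L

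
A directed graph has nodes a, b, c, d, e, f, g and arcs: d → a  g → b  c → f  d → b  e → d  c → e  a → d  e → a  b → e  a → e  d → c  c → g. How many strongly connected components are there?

{a, b, c, d, e, g} are all mutually reachable — one SCC of size 6.
{f} is an SCC by itself.
That gives 2 strongly connected components.

2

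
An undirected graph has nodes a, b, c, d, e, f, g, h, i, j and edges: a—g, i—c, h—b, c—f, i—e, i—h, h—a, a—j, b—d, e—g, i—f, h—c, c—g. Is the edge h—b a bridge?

Removing h—b leaves no path between h and b: the component count goes from 1 to 2. So it is a bridge.

Yes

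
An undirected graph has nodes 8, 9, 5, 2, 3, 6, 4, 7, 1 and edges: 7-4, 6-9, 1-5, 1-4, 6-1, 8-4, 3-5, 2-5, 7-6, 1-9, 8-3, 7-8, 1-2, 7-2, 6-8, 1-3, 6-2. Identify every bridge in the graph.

The edges on the cycle 1-3-5-2-1 are not bridges since each lies on that cycle.
Every edge lies on some cycle, so there are no bridges.

none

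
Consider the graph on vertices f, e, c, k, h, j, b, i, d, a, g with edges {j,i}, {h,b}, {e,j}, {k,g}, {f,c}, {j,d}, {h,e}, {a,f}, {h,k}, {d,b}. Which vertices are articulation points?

Removing f increases the component count from 2 to 3, so f is a cut vertex.
Removing h increases the component count from 2 to 3, so h is a cut vertex.
Removing j increases the component count from 2 to 3, so j is a cut vertex.
Likewise k is a cut vertex.
By contrast removing a leaves 2 components; it is not a cut vertex. No other vertex is a cut vertex either.

f, h, j, k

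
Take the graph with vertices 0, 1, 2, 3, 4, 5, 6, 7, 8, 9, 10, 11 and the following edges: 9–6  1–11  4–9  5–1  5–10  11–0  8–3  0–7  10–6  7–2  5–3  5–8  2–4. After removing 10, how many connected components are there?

1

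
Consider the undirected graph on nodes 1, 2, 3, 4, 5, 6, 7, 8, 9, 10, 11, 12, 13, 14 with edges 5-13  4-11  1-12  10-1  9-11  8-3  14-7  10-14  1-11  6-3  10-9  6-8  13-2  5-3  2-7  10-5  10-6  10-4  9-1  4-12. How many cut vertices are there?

Removing 10 increases the component count from 1 to 2, so 10 is a cut vertex.
By contrast removing 7 leaves 1 component; it is not a cut vertex. No other vertex is a cut vertex either.

1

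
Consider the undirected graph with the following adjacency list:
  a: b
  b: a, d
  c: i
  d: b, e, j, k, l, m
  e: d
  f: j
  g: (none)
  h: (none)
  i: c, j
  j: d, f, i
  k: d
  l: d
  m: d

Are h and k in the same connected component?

No

The component containing h is {h}, and k is not in it.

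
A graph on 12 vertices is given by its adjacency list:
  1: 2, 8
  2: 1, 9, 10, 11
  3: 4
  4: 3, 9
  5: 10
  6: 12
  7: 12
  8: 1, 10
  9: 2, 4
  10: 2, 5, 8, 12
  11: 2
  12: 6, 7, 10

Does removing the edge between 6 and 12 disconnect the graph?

Yes

Removing 6-12 leaves no path between 6 and 12: the component count goes from 1 to 2. So it is a bridge.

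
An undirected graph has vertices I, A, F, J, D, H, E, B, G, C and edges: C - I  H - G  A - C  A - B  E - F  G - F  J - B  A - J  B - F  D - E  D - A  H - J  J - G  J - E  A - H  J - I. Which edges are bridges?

none

The edges on the cycle H-J-G-H are not bridges since each lies on that cycle.
Every edge lies on some cycle, so there are no bridges.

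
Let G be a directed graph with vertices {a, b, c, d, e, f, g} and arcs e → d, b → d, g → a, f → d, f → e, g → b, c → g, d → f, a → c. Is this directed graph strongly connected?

No

There is no directed path from f to a, so the graph is not strongly connected.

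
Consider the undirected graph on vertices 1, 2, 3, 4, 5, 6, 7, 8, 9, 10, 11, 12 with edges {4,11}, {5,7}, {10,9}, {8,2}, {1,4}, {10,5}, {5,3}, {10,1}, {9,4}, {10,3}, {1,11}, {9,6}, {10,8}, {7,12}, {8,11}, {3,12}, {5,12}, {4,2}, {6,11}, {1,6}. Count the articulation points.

Removing 10 increases the component count from 1 to 2, so 10 is a cut vertex.
By contrast removing 3 leaves 1 component; it is not a cut vertex. No other vertex is a cut vertex either.

1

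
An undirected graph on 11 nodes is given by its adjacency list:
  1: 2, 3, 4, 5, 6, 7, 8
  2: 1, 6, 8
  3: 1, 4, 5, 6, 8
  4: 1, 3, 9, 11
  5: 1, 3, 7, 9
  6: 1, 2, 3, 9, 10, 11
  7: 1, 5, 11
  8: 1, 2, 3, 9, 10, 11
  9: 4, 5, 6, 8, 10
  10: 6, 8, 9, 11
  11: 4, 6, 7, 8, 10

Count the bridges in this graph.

0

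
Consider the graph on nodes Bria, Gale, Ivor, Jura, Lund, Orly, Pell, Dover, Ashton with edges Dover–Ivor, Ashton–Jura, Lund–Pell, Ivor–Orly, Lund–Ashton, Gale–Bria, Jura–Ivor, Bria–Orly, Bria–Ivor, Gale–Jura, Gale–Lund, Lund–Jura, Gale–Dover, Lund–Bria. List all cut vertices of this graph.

Lund

Removing Lund increases the component count from 1 to 2, so Lund is a cut vertex.
By contrast removing Orly leaves 1 component; it is not a cut vertex. No other vertex is a cut vertex either.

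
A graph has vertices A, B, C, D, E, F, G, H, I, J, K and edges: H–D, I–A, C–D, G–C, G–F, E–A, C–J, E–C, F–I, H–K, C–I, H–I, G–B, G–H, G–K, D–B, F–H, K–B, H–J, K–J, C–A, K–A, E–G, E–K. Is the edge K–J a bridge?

No

After removing K–J, the path K-H-J still connects them, so the edge is not a bridge.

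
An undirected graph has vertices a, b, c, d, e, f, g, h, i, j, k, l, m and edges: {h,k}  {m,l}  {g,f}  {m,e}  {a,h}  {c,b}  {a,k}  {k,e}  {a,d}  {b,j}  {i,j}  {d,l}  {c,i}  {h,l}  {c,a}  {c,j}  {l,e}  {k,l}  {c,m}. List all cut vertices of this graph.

c

Removing c increases the component count from 2 to 3, so c is a cut vertex.
By contrast removing l leaves 2 components; it is not a cut vertex. No other vertex is a cut vertex either.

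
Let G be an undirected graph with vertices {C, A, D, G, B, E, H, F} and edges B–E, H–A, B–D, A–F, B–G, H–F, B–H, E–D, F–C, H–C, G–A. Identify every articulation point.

Removing B increases the component count from 1 to 2, so B is a cut vertex.
By contrast removing H leaves 1 component; it is not a cut vertex. No other vertex is a cut vertex either.

B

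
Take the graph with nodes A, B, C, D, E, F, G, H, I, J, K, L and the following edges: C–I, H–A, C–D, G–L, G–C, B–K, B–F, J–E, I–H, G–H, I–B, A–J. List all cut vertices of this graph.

A, B, C, G, H, I, J

Removing A increases the component count from 1 to 2, so A is a cut vertex.
Removing B increases the component count from 1 to 3, so B is a cut vertex.
Removing C increases the component count from 1 to 2, so C is a cut vertex.
Likewise G, H, I, J are cut vertices.
By contrast removing D leaves 1 component; it is not a cut vertex. No other vertex is a cut vertex either.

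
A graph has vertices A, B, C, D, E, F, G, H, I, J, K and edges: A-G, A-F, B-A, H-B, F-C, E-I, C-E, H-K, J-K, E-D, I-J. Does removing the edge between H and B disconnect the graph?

After removing H-B, the path H-K-J-I-E-C-F-A-B still connects them, so the edge is not a bridge.

No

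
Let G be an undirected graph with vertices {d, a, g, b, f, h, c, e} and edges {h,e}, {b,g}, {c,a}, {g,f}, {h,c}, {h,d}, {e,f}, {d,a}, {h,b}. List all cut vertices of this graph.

h

Removing h increases the component count from 1 to 2, so h is a cut vertex.
By contrast removing a leaves 1 component; it is not a cut vertex. No other vertex is a cut vertex either.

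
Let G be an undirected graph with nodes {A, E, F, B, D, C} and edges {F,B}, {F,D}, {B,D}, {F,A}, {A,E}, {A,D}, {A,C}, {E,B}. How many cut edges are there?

1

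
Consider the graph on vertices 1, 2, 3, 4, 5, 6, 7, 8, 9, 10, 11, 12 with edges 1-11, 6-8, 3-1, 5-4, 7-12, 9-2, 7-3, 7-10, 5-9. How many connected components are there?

3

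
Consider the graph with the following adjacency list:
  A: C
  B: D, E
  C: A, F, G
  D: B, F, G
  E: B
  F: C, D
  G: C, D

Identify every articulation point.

B, C, D

Removing B increases the component count from 1 to 2, so B is a cut vertex.
Removing C increases the component count from 1 to 2, so C is a cut vertex.
Removing D increases the component count from 1 to 2, so D is a cut vertex.
By contrast removing E leaves 1 component; it is not a cut vertex. No other vertex is a cut vertex either.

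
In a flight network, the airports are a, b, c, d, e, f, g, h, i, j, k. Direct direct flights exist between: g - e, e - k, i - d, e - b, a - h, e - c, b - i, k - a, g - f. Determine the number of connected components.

2

j is isolated — a component by itself.
Starting from a we can reach a, b, c, d, e, f, g, h, i, k. That is one component of size 10.
Total: 2 components.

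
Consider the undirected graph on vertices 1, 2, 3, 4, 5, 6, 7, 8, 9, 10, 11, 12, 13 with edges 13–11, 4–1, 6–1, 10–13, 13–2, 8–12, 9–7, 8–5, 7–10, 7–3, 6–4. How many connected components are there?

3

Starting from 1 we can reach 1, 4, 6. That is one component of size 3.
Starting from 5 we can reach 5, 8, 12. That is one component of size 3.
Starting from 2 we can reach 2, 3, 7, 9, 10, 11, 13. That is one component of size 7.
Total: 3 components.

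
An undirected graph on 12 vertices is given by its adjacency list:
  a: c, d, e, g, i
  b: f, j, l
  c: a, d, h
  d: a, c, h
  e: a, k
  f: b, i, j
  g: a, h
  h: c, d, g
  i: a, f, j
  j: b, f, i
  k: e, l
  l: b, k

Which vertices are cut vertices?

a

Removing a increases the component count from 1 to 2, so a is a cut vertex.
By contrast removing b leaves 1 component; it is not a cut vertex. No other vertex is a cut vertex either.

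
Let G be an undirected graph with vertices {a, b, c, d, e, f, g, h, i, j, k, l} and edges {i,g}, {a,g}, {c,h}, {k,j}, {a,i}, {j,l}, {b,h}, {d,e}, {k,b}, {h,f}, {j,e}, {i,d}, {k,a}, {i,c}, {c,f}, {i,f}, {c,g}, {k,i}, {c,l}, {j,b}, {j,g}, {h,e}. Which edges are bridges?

none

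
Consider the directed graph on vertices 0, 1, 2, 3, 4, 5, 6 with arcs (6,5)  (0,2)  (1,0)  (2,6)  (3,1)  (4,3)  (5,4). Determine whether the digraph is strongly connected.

Yes

From 5 we can reach every vertex (0, 1, 2, 3, 4, 5, 6), and every vertex can reach 5 (0, 1, 2, 3, 4, 5, 6). So the whole graph is one strongly connected component.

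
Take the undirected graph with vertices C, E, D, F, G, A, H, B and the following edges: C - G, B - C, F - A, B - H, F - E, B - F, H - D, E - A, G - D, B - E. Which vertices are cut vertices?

B

Removing B increases the component count from 1 to 2, so B is a cut vertex.
By contrast removing A leaves 1 component; it is not a cut vertex. No other vertex is a cut vertex either.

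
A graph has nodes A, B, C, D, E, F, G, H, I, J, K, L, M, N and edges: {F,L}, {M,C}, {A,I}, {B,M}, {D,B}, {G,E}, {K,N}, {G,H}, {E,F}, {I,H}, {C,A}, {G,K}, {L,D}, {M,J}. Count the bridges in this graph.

The edges on the cycle G-E-F-L-D-B-M-C-A-I-H-G are not bridges since each lies on that cycle.
But removing K—N disconnects K from N; removing G—K disconnects G from K; removing J—M disconnects J from M — these are bridges.
That makes 3 bridges.

3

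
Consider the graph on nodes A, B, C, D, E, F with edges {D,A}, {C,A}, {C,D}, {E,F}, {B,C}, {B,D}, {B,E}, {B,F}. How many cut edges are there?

The edges on the cycle B-E-F-B are not bridges since each lies on that cycle.
Every edge lies on some cycle, so there are no bridges.

0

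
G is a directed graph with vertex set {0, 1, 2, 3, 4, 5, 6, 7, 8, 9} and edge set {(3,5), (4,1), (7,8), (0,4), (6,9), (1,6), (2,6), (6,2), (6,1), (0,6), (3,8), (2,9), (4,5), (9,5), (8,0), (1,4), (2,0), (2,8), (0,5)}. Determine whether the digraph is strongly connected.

No

There is no directed path from 0 to 7, so the graph is not strongly connected.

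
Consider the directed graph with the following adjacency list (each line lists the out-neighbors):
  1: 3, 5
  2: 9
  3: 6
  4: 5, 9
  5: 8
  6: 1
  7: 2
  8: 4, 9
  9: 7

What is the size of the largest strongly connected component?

3

{4, 5, 8} are all mutually reachable — one SCC of size 3.
{2, 7, 9} are all mutually reachable — one SCC of size 3.
{1, 3, 6} are all mutually reachable — one SCC of size 3.
The largest has 3 vertices.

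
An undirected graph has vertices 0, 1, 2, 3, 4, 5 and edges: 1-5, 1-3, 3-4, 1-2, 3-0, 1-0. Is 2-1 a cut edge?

Yes

Removing 2-1 leaves no path between 2 and 1: the component count goes from 1 to 2. So it is a bridge.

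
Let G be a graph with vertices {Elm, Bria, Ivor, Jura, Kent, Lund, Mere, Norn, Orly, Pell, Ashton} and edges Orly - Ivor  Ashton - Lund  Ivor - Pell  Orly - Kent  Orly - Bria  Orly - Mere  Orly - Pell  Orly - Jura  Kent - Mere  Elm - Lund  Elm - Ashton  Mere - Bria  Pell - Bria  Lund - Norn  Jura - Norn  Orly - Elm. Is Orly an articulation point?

Yes

Deleting Orly raises the number of components from 1 to 2, so Orly is a cut vertex.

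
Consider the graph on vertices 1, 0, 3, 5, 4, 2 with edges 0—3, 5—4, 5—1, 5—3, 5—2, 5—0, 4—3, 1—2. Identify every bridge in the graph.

The edges on the cycle 5-1-2-5 are not bridges since each lies on that cycle.
Every edge lies on some cycle, so there are no bridges.

none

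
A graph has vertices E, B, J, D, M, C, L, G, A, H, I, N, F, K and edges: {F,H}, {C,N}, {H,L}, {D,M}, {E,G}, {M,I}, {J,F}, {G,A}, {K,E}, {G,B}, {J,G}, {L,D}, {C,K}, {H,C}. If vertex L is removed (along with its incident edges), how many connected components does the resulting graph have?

With L gone, the remaining components are: {D, I, M}; {A, B, C, E, F, G, H, J, K, N}.
That is 2 components.

2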